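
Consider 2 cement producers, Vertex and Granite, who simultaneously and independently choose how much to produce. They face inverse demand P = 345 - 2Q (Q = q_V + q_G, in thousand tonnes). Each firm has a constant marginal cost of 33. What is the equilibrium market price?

137

A representative firm's profit is π_i = q_i(345 - 2Q) - 33q_i.
First-order condition (treating rivals' output as given): 312 - 4q_i - 2q_j = 0.
With identical firms every q_j equals q_i, so q_j = q_i and 312 = 6q_i, giving q_i = 52.
Total output Q = 104, so price P = 345 - 2·104 = 137.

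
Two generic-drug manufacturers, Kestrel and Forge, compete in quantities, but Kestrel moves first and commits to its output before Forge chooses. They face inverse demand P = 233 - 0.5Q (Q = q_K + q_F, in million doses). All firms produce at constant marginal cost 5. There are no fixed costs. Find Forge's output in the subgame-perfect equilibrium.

114

Solve by backward induction. Given q_K, the follower Forge maximises π_F = (233 - (1/2)q_K - (1/2)q_F)q_F - 5q_F.
Setting the follower's marginal profit to zero, 228 - (1/2)q_K - q_F = 0, i.e. q_F = (228 - (1/2)q_K).
Kestrel substitutes q_F(q_K) into its own profit: π_K = q_K(233 - (1/2)q_K - (228 - (1/2)q_K)/2) - 5q_K = (119 - (1/4)q_K)q_K - 5q_K.
Maximising: ∂π_K/∂q_K = 114 - (1/2)q_K = 0, giving q_K = 228.
Then q_F = (228 - (1/2)·228) = 114.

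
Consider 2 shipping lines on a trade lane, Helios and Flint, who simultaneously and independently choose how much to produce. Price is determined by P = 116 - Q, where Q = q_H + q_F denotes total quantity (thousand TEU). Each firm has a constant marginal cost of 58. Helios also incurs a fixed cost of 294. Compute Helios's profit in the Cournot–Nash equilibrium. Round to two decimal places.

A representative firm's profit is π_i = q_i(116 - Q) - 58q_i.
Setting ∂π_i/∂q_i = 0 with rivals' quantities fixed: 58 - 2q_i - q_j = 0.
With identical firms every q_j equals q_i, so q_j = q_i and 58 = 3q_i, giving q_i = 58/3.
Price P = 116 - 116/3 = 232/3.
Helios's profit: (232/3 - 58)·(58/3) - 294 = 718/9.

79.78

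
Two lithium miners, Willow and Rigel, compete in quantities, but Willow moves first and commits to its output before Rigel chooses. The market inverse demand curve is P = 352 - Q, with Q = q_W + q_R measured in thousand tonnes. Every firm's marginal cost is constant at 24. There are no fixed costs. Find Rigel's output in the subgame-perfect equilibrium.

The follower Rigel best-responds to any q_W: π_R = (352 - Q)q_R - 24q_R.
Setting the follower's marginal profit to zero, 328 - q_W - 2q_R = 0, i.e. q_R = (328 - q_W)/2.
The leader anticipates this reaction. Substituting into P = 352 - Q gives P = 188 - (1/2)q_W, so π_W = (188 - (1/2)q_W)q_W - 24q_W.
Maximising: ∂π_W/∂q_W = 164 - q_W = 0, giving q_W = 164.
Then q_R = (328 - 164)/2 = 82.

82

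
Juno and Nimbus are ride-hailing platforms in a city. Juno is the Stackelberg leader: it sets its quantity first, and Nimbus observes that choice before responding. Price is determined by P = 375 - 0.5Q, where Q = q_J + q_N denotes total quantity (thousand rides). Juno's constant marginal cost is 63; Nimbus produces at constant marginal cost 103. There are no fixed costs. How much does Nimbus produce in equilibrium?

The follower Nimbus best-responds to any q_J: π_N = (375 - 0.5Q)q_N - 103q_N.
Follower FOC: 272 - (1/2)q_J - q_N = 0, so q_N(q_J) = (272 - (1/2)q_J).
The leader anticipates this reaction. Substituting into P = 375 - 0.5Q gives P = 239 - (1/4)q_J, so π_J = (239 - (1/4)q_J)q_J - 63q_J.
Maximising: ∂π_J/∂q_J = 176 - (1/2)q_J = 0, giving q_J = 352.
Then q_N = (272 - (1/2)·352) = 96.

96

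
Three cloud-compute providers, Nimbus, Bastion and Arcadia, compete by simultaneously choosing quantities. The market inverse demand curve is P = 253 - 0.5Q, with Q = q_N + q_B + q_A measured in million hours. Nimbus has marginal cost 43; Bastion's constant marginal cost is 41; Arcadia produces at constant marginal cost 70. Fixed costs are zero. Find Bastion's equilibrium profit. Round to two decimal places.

Nimbus's profit: π_N = (253 - 0.5Q)q_N - (43q_N). Setting ∂π_N/∂q_N = 0: 210 - q_N - (1/2)(q_B + q_A) = 0.
Bastion's profit: π_B = (253 - 0.5Q)q_B - (41q_B). Setting ∂π_B/∂q_B = 0: 212 - q_B - (1/2)(q_N + q_A) = 0.
Arcadia's profit: π_A = (253 - 0.5Q)q_A - (70q_A). Setting ∂π_A/∂q_A = 0: 183 - q_A - (1/2)(q_N + q_B) = 0.
Adding the 3 first-order conditions: 605 − 2Q = 0, so Q = 605/2.
Back-substituting: q_N = (210 − 605/4)/(1/2) = 235/2, q_B = (212 − 605/4)/(1/2) = 243/2, q_A = (183 − 605/4)/(1/2) = 127/2.
Price P = 253 - (1/2)·(605/2) = 407/4.
Bastion's profit: (407/4 - 41)·(243/2) = 7381.1250.

7381.13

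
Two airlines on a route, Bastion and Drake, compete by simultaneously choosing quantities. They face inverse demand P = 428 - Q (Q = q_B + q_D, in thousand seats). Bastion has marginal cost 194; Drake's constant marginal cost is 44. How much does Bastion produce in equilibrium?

Bastion's profit: π_B = (428 - Q)q_B - (194q_B). Setting ∂π_B/∂q_B = 0: 234 - 2q_B - (q_D) = 0.
Drake's profit: π_D = (428 - Q)q_D - (44q_D). Setting ∂π_D/∂q_D = 0: 384 - 2q_D - (q_B) = 0.
Rearranging gives the reaction functions q_B = (234 - q_D)/2 and q_D = (384 - q_B)/2.
Substituting one into the other gives q_B = 28 and q_D = 178.

28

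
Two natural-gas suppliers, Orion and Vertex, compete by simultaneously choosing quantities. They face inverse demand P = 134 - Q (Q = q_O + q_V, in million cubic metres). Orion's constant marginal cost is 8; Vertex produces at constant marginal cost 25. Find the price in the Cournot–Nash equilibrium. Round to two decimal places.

55.67

Orion's profit: π_O = (134 - Q)q_O - (8q_O). Setting ∂π_O/∂q_O = 0: 126 - 2q_O - (q_V) = 0.
Vertex's profit: π_V = (134 - Q)q_V - (25q_V). Setting ∂π_V/∂q_V = 0: 109 - 2q_V - (q_O) = 0.
Best responses: q_O = (126 - q_V)/2, q_V = (109 - q_O)/2.
Substituting one into the other gives q_O = 143/3 and q_V = 92/3.
Total output Q = 235/3, so price P = 134 - 235/3 = 167/3.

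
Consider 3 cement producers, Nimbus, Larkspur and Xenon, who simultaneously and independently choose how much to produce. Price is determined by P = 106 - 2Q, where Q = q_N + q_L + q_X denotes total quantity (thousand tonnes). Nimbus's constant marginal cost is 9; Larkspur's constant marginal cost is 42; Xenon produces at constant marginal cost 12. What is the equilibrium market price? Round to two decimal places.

Nimbus's profit: π_N = (106 - 2Q)q_N - (9q_N). Setting ∂π_N/∂q_N = 0: 97 - 4q_N - 2(q_L + q_X) = 0.
Larkspur's profit: π_L = (106 - 2Q)q_L - (42q_L). Setting ∂π_L/∂q_L = 0: 64 - 4q_L - 2(q_N + q_X) = 0.
Xenon's profit: π_X = (106 - 2Q)q_X - (12q_X). Setting ∂π_X/∂q_X = 0: 94 - 4q_X - 2(q_N + q_L) = 0.
Adding the 3 conditions: 255 − 4Q − 4Q = 0, i.e. Q = 255/8.
Back-substituting: q_N = (97 − 255/4)/2 = 133/8, q_L = (64 − 255/4)/2 = 1/8, q_X = (94 − 255/4)/2 = 121/8.
Total output Q = 255/8, so price P = 106 - 2·(255/8) = 169/4.

42.25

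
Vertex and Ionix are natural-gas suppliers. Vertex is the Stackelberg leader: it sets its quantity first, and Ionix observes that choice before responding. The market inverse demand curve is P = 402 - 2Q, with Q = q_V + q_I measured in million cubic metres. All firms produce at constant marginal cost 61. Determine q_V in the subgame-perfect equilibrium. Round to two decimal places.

The follower Ionix best-responds to any q_V: π_I = (402 - 2Q)q_I - 61q_I.
Setting the follower's marginal profit to zero, 341 - 2q_V - 4q_I = 0, i.e. q_I = (341 - 2q_V)/4.
The leader anticipates this reaction. Substituting into P = 402 - 2Q gives P = 463/2 - q_V, so π_V = (463/2 - q_V)q_V - 61q_V.
Leader FOC: 341/2 - 2q_V = 0, so q_V = 341/4.
Then q_I = (341 - 2·(341/4))/4 = 341/8.

85.25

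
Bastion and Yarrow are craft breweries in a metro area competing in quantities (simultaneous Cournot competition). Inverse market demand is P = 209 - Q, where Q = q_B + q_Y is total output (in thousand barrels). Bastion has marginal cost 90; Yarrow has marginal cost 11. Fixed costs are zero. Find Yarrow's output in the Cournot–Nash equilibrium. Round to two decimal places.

Bastion's profit: π_B = (209 - Q)q_B - (90q_B). Setting ∂π_B/∂q_B = 0: 119 - 2q_B - (q_Y) = 0.
Yarrow's profit: π_Y = (209 - Q)q_Y - (11q_Y). Setting ∂π_Y/∂q_Y = 0: 198 - 2q_Y - (q_B) = 0.
Rearranging gives the reaction functions q_B = (119 - q_Y)/2 and q_Y = (198 - q_B)/2.
Substituting one into the other gives q_B = 40/3 and q_Y = 277/3.

92.33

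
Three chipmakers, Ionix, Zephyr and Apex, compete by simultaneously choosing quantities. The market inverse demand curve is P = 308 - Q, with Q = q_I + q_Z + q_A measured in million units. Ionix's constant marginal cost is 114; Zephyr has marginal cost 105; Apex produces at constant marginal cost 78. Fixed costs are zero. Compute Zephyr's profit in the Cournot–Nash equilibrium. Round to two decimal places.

Ionix's profit: π_I = (308 - Q)q_I - (114q_I). Setting ∂π_I/∂q_I = 0: 194 - 2q_I - (q_Z + q_A) = 0.
Zephyr's profit: π_Z = (308 - Q)q_Z - (105q_Z). Setting ∂π_Z/∂q_Z = 0: 203 - 2q_Z - (q_I + q_A) = 0.
Apex's first-order condition: 230 - 2q_A - (q_I + q_Z) = 0.
Adding the 3 conditions: 627 − 2Q − 2Q = 0, i.e. Q = 627/4.
Back-substituting: q_I = (194 − 627/4) = 149/4, q_Z = (203 − 627/4) = 185/4, q_A = (230 − 627/4) = 293/4.
Price P = 308 - 627/4 = 605/4.
Zephyr's profit: (605/4 - 105)·(185/4) = 2139.0625.

2139.06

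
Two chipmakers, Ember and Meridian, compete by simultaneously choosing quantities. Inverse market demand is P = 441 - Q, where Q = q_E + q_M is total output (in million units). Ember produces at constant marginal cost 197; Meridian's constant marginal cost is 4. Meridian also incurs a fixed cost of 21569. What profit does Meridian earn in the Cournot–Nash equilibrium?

22531

Ember's profit: π_E = (441 - Q)q_E - (197q_E). Setting ∂π_E/∂q_E = 0: 244 - 2q_E - (q_M) = 0.
Meridian's first-order condition: 437 - 2q_M - (q_E) = 0.
So q_E = (244 - q_M)/2 and q_M = (437 - q_E)/2.
Solving the pair: q_E = 17, q_M = 210.
Price P = 441 - 227 = 214.
Meridian's profit: (214 - 4)·210 - 21569 = 22531.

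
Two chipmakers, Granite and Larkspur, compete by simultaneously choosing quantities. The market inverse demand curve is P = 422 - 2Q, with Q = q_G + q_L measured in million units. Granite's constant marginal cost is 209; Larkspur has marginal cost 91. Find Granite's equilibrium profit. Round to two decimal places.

501.39

Granite's profit: π_G = (422 - 2Q)q_G - (209q_G). Setting ∂π_G/∂q_G = 0: 213 - 4q_G - 2(q_L) = 0.
Larkspur's first-order condition: 331 - 4q_L - 2(q_G) = 0.
Best responses: q_G = (213 - 2q_L)/4, q_L = (331 - 2q_G)/4.
Substituting one into the other gives q_G = 95/6 and q_L = 449/6.
Price P = 422 - 2·(272/3) = 722/3.
Granite's profit: (722/3 - 209)·(95/6) = 501.3889.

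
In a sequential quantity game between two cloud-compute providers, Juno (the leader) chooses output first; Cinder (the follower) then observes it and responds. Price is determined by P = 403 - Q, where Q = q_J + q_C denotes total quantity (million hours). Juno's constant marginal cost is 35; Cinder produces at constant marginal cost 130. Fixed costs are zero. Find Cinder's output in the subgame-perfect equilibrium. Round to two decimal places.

The follower Cinder best-responds to any q_J: π_C = (403 - Q)q_C - 130q_C.
Setting the follower's marginal profit to zero, 273 - q_J - 2q_C = 0, i.e. q_C = (273 - q_J)/2.
Juno substitutes q_C(q_J) into its own profit: π_J = q_J(403 - q_J - (273 - q_J)/2) - 35q_J = (533/2 - (1/2)q_J)q_J - 35q_J.
The leader's first-order condition 463/2 - q_J = 0 yields q_J = 463/2.
Then q_C = (273 - 463/2)/2 = 83/4.

20.75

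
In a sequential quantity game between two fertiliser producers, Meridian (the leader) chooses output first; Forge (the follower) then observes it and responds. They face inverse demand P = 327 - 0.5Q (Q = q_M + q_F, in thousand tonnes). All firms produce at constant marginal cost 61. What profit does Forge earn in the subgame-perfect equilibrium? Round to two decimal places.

8844.50

The follower Forge best-responds to any q_M: π_F = (327 - 0.5Q)q_F - 61q_F.
Setting the follower's marginal profit to zero, 266 - (1/2)q_M - q_F = 0, i.e. q_F = (266 - (1/2)q_M).
The leader anticipates this reaction. Substituting into P = 327 - 0.5Q gives P = 194 - (1/4)q_M, so π_M = (194 - (1/4)q_M)q_M - 61q_M.
Leader FOC: 133 - (1/2)q_M = 0, so q_M = 266.
Then q_F = (266 - (1/2)·266) = 133.
Price P = 327 - (1/2)·399 = 255/2.
Forge's profit: (255/2 - 61)·133 = 8844.5000.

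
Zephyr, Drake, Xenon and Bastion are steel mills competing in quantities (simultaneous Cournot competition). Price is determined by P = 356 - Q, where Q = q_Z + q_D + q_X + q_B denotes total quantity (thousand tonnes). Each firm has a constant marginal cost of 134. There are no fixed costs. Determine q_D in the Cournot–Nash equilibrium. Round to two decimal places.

44.40

A representative firm's profit is π_i = q_i(356 - Q) - 134q_i.
Setting ∂π_i/∂q_i = 0 with rivals' quantities fixed: 222 - 2q_i - Σ_{j≠i} q_j = 0.
By symmetry each firm produces the same amount; substituting Σ_{j≠i} q_j = 3q_i yields q_i = 222/5.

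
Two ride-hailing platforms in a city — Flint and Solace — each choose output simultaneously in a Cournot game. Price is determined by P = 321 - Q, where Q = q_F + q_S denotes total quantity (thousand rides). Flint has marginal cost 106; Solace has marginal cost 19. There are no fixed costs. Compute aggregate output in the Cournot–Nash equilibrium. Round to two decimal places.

Flint's profit: π_F = (321 - Q)q_F - (106q_F). Setting ∂π_F/∂q_F = 0: 215 - 2q_F - (q_S) = 0.
Solace's profit: π_S = (321 - Q)q_S - (19q_S). Setting ∂π_S/∂q_S = 0: 302 - 2q_S - (q_F) = 0.
Best responses: q_F = (215 - q_S)/2, q_S = (302 - q_F)/2.
Substituting one into the other gives q_F = 128/3 and q_S = 389/3.
Total output Q = 128/3 + 389/3 = 517/3.

172.33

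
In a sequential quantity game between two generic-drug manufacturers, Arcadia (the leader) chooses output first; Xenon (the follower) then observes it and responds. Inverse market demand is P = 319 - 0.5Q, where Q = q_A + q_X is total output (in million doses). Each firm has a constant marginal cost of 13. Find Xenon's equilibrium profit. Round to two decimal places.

11704.50

The follower Xenon best-responds to any q_A: π_X = (319 - 0.5Q)q_X - 13q_X.
Setting the follower's marginal profit to zero, 306 - (1/2)q_A - q_X = 0, i.e. q_X = (306 - (1/2)q_A).
Arcadia substitutes q_X(q_A) into its own profit: π_A = q_A(319 - (1/2)q_A - (306 - (1/2)q_A)/2) - 13q_A = (166 - (1/4)q_A)q_A - 13q_A.
Leader FOC: 153 - (1/2)q_A = 0, so q_A = 306.
Then q_X = (306 - (1/2)·306) = 153.
Price P = 319 - (1/2)·459 = 179/2.
Xenon's profit: (179/2 - 13)·153 = 11704.5000.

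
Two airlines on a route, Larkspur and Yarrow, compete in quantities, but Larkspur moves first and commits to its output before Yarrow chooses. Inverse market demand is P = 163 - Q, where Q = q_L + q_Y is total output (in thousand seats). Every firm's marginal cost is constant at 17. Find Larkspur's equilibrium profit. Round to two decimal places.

Solve by backward induction. Given q_L, the follower Yarrow maximises π_Y = (163 - q_L - q_Y)q_Y - 17q_Y.
Follower FOC: 146 - q_L - 2q_Y = 0, so q_Y(q_L) = (146 - q_L)/2.
The leader anticipates this reaction. Substituting into P = 163 - Q gives P = 90 - (1/2)q_L, so π_L = (90 - (1/2)q_L)q_L - 17q_L.
The leader's first-order condition 73 - q_L = 0 yields q_L = 73.
Then q_Y = (146 - 73)/2 = 73/2.
Price P = 163 - 219/2 = 107/2.
Larkspur's profit: (107/2 - 17)·73 = 2664.5000.

2664.50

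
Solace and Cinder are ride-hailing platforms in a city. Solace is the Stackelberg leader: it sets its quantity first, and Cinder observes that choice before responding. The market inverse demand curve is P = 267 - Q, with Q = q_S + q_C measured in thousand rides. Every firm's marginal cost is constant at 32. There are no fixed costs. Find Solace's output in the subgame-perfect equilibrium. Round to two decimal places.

The follower Cinder best-responds to any q_S: π_C = (267 - Q)q_C - 32q_C.
∂π_C/∂q_C = 235 - q_S - 2q_C = 0 gives the reaction function q_C = (235 - q_S)/2.
The leader anticipates this reaction. Substituting into P = 267 - Q gives P = 299/2 - (1/2)q_S, so π_S = (299/2 - (1/2)q_S)q_S - 32q_S.
Maximising: ∂π_S/∂q_S = 235/2 - q_S = 0, giving q_S = 235/2.
Then q_C = (235 - 235/2)/2 = 235/4.

117.50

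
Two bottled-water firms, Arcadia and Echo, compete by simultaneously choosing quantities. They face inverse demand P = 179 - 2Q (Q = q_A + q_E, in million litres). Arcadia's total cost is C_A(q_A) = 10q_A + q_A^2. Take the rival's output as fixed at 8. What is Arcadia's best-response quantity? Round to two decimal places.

25.50

With the rival's output fixed at 8, Arcadia's profit is π_A = (179 - 2·8 - 2q_A)q_A - (10q_A + q_A²) = (163 - 2q_A)q_A - (10q_A + q_A²).
∂π_A/∂q_A = 153 - 6q_A = 0, so q_A = 51/2.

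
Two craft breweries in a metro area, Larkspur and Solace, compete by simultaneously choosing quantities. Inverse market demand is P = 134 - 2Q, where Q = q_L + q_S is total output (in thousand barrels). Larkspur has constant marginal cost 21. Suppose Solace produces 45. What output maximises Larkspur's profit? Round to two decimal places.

5.75

With the rival's output fixed at 45, Larkspur's profit is π_L = (134 - 2·45 - 2q_L)q_L - (21q_L) = (44 - 2q_L)q_L - (21q_L).
∂π_L/∂q_L = 23 - 4q_L = 0, so q_L = 23/4.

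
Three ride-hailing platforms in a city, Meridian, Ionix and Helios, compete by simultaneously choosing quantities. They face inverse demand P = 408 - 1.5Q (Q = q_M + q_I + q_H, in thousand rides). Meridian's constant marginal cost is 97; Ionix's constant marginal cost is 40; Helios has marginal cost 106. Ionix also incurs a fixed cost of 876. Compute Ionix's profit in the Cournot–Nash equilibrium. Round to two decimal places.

Meridian's profit: π_M = (408 - 1.5Q)q_M - (97q_M). Setting ∂π_M/∂q_M = 0: 311 - 3q_M - (3/2)(q_I + q_H) = 0.
Ionix's profit: π_I = (408 - 1.5Q)q_I - (40q_I). Setting ∂π_I/∂q_I = 0: 368 - 3q_I - (3/2)(q_M + q_H) = 0.
Helios's first-order condition: 302 - 3q_H - (3/2)(q_M + q_I) = 0.
Summing all 3 equations gives 981 − 6Q = 0, hence Q = 327/2.
Back-substituting: q_M = (311 − 981/4)/(3/2) = 263/6, q_I = (368 − 981/4)/(3/2) = 491/6, q_H = (302 − 981/4)/(3/2) = 227/6.
Price P = 408 - (3/2)·(327/2) = 651/4.
Ionix's profit: (651/4 - 40)·(491/6) - 876 = 9169.0417.

9169.04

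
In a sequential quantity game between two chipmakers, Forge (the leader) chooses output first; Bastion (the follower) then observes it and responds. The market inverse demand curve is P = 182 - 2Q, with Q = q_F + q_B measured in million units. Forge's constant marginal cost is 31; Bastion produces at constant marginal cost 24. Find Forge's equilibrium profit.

1296

Solve by backward induction. Given q_F, the follower Bastion maximises π_B = (182 - 2q_F - 2q_B)q_B - 24q_B.
Setting the follower's marginal profit to zero, 158 - 2q_F - 4q_B = 0, i.e. q_B = (158 - 2q_F)/4.
Forge substitutes q_B(q_F) into its own profit: π_F = q_F(182 - 2q_F - (158 - 2q_F)/2) - 31q_F = (103 - q_F)q_F - 31q_F.
The leader's first-order condition 72 - 2q_F = 0 yields q_F = 36.
Then q_B = (158 - 2·36)/4 = 43/2.
Price P = 182 - 2·(115/2) = 67.
Forge's profit: (67 - 31)·36 = 1296.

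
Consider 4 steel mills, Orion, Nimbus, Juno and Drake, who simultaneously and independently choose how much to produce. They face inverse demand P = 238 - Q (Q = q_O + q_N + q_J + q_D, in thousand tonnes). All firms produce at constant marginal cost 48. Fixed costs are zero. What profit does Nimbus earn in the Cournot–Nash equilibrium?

1444

A representative firm's profit is π_i = q_i(238 - Q) - 48q_i.
First-order condition (treating rivals' output as given): 190 - 2q_i - Σ_{j≠i} q_j = 0.
With identical firms every q_j equals q_i, so Σ_{j≠i} q_j = 3q_i and 190 = 5q_i, giving q_i = 38.
Price P = 238 - 152 = 86.
Nimbus's profit: (86 - 48)·38 = 1444.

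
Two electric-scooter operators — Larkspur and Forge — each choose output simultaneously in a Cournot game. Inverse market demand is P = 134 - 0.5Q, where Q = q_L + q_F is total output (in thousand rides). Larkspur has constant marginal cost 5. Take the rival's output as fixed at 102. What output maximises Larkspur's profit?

With the rival's output fixed at 102, Larkspur's profit is π_L = (134 - (1/2)·102 - (1/2)q_L)q_L - (5q_L) = (83 - (1/2)q_L)q_L - (5q_L).
∂π_L/∂q_L = 78 - q_L = 0, so q_L = 78.

78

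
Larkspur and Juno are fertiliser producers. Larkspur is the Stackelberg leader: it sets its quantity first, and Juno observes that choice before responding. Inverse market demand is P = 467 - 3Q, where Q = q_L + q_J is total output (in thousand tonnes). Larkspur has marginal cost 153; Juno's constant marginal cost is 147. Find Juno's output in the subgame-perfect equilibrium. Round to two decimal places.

27.67

Solve by backward induction. Given q_L, the follower Juno maximises π_J = (467 - 3q_L - 3q_J)q_J - 147q_J.
Setting the follower's marginal profit to zero, 320 - 3q_L - 6q_J = 0, i.e. q_J = (320 - 3q_L)/6.
The leader anticipates this reaction. Substituting into P = 467 - 3Q gives P = 307 - (3/2)q_L, so π_L = (307 - (3/2)q_L)q_L - 153q_L.
Maximising: ∂π_L/∂q_L = 154 - 3q_L = 0, giving q_L = 154/3.
Then q_J = (320 - 3·(154/3))/6 = 83/3.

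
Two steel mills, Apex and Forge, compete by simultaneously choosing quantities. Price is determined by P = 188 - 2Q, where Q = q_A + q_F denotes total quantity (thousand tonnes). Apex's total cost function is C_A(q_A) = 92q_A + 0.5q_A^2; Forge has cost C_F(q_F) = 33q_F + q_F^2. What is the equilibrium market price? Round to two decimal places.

122.69

Apex's profit: π_A = (188 - 2Q)q_A - (92q_A + (1/2)q_A²). Setting ∂π_A/∂q_A = 0: 96 - 5q_A - 2(q_F) = 0.
Forge's profit: π_F = (188 - 2Q)q_F - (33q_F + q_F²). Setting ∂π_F/∂q_F = 0: 155 - 6q_F - 2(q_A) = 0.
So q_A = (96 - 2q_F)/5 and q_F = (155 - 2q_A)/6.
Solving the pair: q_A = 133/13, q_F = 583/26.
Total output Q = 849/26, so price P = 188 - 2·(849/26) = 1595/13.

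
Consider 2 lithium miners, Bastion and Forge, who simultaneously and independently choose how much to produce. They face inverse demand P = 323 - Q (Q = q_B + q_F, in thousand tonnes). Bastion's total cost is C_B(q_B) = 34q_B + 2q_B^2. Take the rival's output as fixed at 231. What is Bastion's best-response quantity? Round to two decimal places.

With the rival's output fixed at 231, Bastion's profit is π_B = (323 - 231 - q_B)q_B - (34q_B + 2q_B²) = (92 - q_B)q_B - (34q_B + 2q_B²).
∂π_B/∂q_B = 58 - 6q_B = 0, so q_B = 29/3.

9.67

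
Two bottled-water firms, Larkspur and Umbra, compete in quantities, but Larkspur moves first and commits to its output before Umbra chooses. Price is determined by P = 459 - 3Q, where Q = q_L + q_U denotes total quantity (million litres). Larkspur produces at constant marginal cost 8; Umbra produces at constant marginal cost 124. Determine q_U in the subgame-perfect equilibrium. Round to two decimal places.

8.58

The follower Umbra best-responds to any q_L: π_U = (459 - 3Q)q_U - 124q_U.
∂π_U/∂q_U = 335 - 3q_L - 6q_U = 0 gives the reaction function q_U = (335 - 3q_L)/6.
The leader anticipates this reaction. Substituting into P = 459 - 3Q gives P = 583/2 - (3/2)q_L, so π_L = (583/2 - (3/2)q_L)q_L - 8q_L.
The leader's first-order condition 567/2 - 3q_L = 0 yields q_L = 189/2.
Then q_U = (335 - 3·(189/2))/6 = 103/12.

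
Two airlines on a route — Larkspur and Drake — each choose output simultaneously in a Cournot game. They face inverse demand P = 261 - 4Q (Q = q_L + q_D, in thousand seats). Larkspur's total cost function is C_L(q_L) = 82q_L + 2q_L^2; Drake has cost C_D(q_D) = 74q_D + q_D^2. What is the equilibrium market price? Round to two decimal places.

162.15

Larkspur's profit: π_L = (261 - 4Q)q_L - (82q_L + 2q_L²). Setting ∂π_L/∂q_L = 0: 179 - 12q_L - 4(q_D) = 0.
Drake's profit: π_D = (261 - 4Q)q_D - (74q_D + q_D²). Setting ∂π_D/∂q_D = 0: 187 - 10q_D - 4(q_L) = 0.
Best responses: q_L = (179 - 4q_D)/12, q_D = (187 - 4q_L)/10.
Substituting one into the other gives q_L = 521/52 and q_D = 191/13.
Total output Q = 1285/52, so price P = 261 - 4·(1285/52) = 162.1538.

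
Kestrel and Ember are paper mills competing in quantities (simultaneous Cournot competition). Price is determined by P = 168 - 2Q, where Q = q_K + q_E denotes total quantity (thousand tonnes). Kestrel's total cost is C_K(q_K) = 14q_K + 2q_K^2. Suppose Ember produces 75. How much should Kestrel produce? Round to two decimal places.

0.50

With the rival's output fixed at 75, Kestrel's profit is π_K = (168 - 2·75 - 2q_K)q_K - (14q_K + 2q_K²) = (18 - 2q_K)q_K - (14q_K + 2q_K²).
∂π_K/∂q_K = 4 - 8q_K = 0, so q_K = 1/2.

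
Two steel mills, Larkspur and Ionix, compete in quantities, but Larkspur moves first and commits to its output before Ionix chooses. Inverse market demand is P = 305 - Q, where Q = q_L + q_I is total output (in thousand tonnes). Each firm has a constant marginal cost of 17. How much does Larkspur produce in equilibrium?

144

The follower Ionix best-responds to any q_L: π_I = (305 - Q)q_I - 17q_I.
Setting the follower's marginal profit to zero, 288 - q_L - 2q_I = 0, i.e. q_I = (288 - q_L)/2.
The leader anticipates this reaction. Substituting into P = 305 - Q gives P = 161 - (1/2)q_L, so π_L = (161 - (1/2)q_L)q_L - 17q_L.
Leader FOC: 144 - q_L = 0, so q_L = 144.
Then q_I = (288 - 144)/2 = 72.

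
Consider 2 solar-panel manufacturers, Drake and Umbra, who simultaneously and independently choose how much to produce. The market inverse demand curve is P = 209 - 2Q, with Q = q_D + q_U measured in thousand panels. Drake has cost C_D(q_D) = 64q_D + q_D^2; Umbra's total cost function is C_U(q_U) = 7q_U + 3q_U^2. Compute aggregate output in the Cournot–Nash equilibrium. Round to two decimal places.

35.14

Drake's profit: π_D = (209 - 2Q)q_D - (64q_D + q_D²). Setting ∂π_D/∂q_D = 0: 145 - 6q_D - 2(q_U) = 0.
Umbra's profit: π_U = (209 - 2Q)q_U - (7q_U + 3q_U²). Setting ∂π_U/∂q_U = 0: 202 - 10q_U - 2(q_D) = 0.
So q_D = (145 - 2q_U)/6 and q_U = (202 - 2q_D)/10.
Substituting one into the other gives q_D = 523/28 and q_U = 461/28.
Total output Q = 523/28 + 461/28 = 246/7.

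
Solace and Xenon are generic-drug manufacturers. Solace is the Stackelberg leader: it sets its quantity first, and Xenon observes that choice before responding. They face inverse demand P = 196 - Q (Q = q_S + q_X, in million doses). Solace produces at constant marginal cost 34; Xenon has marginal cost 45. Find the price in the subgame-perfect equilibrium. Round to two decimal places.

Solve by backward induction. Given q_S, the follower Xenon maximises π_X = (196 - q_S - q_X)q_X - 45q_X.
Setting the follower's marginal profit to zero, 151 - q_S - 2q_X = 0, i.e. q_X = (151 - q_S)/2.
Solace substitutes q_X(q_S) into its own profit: π_S = q_S(196 - q_S - (151 - q_S)/2) - 34q_S = (241/2 - (1/2)q_S)q_S - 34q_S.
Leader FOC: 173/2 - q_S = 0, so q_S = 173/2.
Then q_X = (151 - 173/2)/2 = 129/4.
Total output Q = 475/4, so price P = 196 - 475/4 = 309/4.

77.25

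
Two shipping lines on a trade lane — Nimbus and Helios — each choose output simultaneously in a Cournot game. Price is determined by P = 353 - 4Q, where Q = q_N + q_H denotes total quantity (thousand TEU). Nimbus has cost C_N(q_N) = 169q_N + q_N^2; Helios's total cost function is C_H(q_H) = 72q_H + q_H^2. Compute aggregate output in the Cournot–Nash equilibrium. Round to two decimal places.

33.21

Nimbus's profit: π_N = (353 - 4Q)q_N - (169q_N + q_N²). Setting ∂π_N/∂q_N = 0: 184 - 10q_N - 4(q_H) = 0.
Helios's profit: π_H = (353 - 4Q)q_H - (72q_H + q_H²). Setting ∂π_H/∂q_H = 0: 281 - 10q_H - 4(q_N) = 0.
Best responses: q_N = (184 - 4q_H)/10, q_H = (281 - 4q_N)/10.
Solving the pair: q_N = 179/21, q_H = 1037/42.
Total output Q = 179/21 + 1037/42 = 465/14.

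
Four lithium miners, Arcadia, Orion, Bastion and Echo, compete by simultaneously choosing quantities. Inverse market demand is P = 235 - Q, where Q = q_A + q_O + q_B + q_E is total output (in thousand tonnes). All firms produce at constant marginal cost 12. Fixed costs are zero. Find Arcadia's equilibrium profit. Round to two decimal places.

A representative firm's profit is π_i = q_i(235 - Q) - 12q_i.
Setting ∂π_i/∂q_i = 0 with rivals' quantities fixed: 223 - 2q_i - Σ_{j≠i} q_j = 0.
With identical firms every q_j equals q_i, so Σ_{j≠i} q_j = 3q_i and 223 = 5q_i, giving q_i = 223/5.
Price P = 235 - 892/5 = 283/5.
Arcadia's profit: (283/5 - 12)·(223/5) = 1989.1600.

1989.16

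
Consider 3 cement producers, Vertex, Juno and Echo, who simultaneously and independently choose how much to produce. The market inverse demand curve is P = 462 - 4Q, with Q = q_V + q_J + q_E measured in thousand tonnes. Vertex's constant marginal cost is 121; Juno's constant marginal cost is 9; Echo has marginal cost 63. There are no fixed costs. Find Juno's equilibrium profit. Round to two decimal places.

5986.89

Vertex's profit: π_V = (462 - 4Q)q_V - (121q_V). Setting ∂π_V/∂q_V = 0: 341 - 8q_V - 4(q_J + q_E) = 0.
Juno's profit: π_J = (462 - 4Q)q_J - (9q_J). Setting ∂π_J/∂q_J = 0: 453 - 8q_J - 4(q_V + q_E) = 0.
Echo's first-order condition: 399 - 8q_E - 4(q_V + q_J) = 0.
Adding the 3 first-order conditions: 1193 − 16Q = 0, so Q = 1193/16.
Back-substituting: q_V = (341 − 1193/4)/4 = 171/16, q_J = (453 − 1193/4)/4 = 619/16, q_E = (399 − 1193/4)/4 = 403/16.
Price P = 462 - 4·(1193/16) = 655/4.
Juno's profit: (655/4 - 9)·(619/16) = 5986.8906.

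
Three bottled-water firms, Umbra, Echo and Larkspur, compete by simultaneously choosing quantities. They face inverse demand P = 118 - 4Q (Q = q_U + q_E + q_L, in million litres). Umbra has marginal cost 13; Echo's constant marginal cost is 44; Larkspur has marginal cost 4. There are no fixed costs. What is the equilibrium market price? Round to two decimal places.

Umbra's profit: π_U = (118 - 4Q)q_U - (13q_U). Setting ∂π_U/∂q_U = 0: 105 - 8q_U - 4(q_E + q_L) = 0.
Echo's profit: π_E = (118 - 4Q)q_E - (44q_E). Setting ∂π_E/∂q_E = 0: 74 - 8q_E - 4(q_U + q_L) = 0.
Larkspur's first-order condition: 114 - 8q_L - 4(q_U + q_E) = 0.
Adding the 3 first-order conditions: 293 − 16Q = 0, so Q = 293/16.
Back-substituting: q_U = (105 − 293/4)/4 = 127/16, q_E = (74 − 293/4)/4 = 3/16, q_L = (114 − 293/4)/4 = 163/16.
Total output Q = 293/16, so price P = 118 - 4·(293/16) = 179/4.

44.75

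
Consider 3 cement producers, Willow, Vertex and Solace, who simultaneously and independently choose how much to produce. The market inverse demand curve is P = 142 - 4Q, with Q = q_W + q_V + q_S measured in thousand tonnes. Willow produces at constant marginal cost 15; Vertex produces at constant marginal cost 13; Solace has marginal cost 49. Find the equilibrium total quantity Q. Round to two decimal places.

21.81

Willow's profit: π_W = (142 - 4Q)q_W - (15q_W). Setting ∂π_W/∂q_W = 0: 127 - 8q_W - 4(q_V + q_S) = 0.
Vertex's first-order condition: 129 - 8q_V - 4(q_W + q_S) = 0.
Solace's first-order condition: 93 - 8q_S - 4(q_W + q_V) = 0.
Adding the 3 first-order conditions: 349 − 16Q = 0, so Q = 349/16.
Back-substituting: q_W = (127 − 349/4)/4 = 159/16, q_V = (129 − 349/4)/4 = 167/16, q_S = (93 − 349/4)/4 = 23/16.
Total output Q = 159/16 + 167/16 + 23/16 = 349/16.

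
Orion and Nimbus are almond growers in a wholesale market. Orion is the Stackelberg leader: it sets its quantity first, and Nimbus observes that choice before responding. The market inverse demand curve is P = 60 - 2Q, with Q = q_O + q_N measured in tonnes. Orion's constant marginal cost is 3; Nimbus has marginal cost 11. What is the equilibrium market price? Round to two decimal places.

19.25

The follower Nimbus best-responds to any q_O: π_N = (60 - 2Q)q_N - 11q_N.
∂π_N/∂q_N = 49 - 2q_O - 4q_N = 0 gives the reaction function q_N = (49 - 2q_O)/4.
The leader anticipates this reaction. Substituting into P = 60 - 2Q gives P = 71/2 - q_O, so π_O = (71/2 - q_O)q_O - 3q_O.
The leader's first-order condition 65/2 - 2q_O = 0 yields q_O = 65/4.
Then q_N = (49 - 2·(65/4))/4 = 33/8.
Total output Q = 163/8, so price P = 60 - 2·(163/8) = 77/4.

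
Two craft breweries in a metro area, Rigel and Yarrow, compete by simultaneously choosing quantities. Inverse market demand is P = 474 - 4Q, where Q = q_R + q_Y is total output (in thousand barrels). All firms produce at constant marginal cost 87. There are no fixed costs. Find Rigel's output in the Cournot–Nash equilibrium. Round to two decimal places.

32.25

A representative firm's profit is π_i = q_i(474 - 4Q) - 87q_i.
Setting ∂π_i/∂q_i = 0 with rivals' quantities fixed: 387 - 8q_i - 4q_j = 0.
By symmetry each firm produces the same amount; substituting q_j = q_i yields q_i = 387/12 = 129/4.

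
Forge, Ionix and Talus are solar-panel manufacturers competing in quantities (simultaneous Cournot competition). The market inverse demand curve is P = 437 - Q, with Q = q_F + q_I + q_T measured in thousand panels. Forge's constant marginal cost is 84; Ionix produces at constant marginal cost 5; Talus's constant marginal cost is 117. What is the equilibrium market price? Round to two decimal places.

Forge's profit: π_F = (437 - Q)q_F - (84q_F). Setting ∂π_F/∂q_F = 0: 353 - 2q_F - (q_I + q_T) = 0.
Ionix's profit: π_I = (437 - Q)q_I - (5q_I). Setting ∂π_I/∂q_I = 0: 432 - 2q_I - (q_F + q_T) = 0.
Talus's profit: π_T = (437 - Q)q_T - (117q_T). Setting ∂π_T/∂q_T = 0: 320 - 2q_T - (q_F + q_I) = 0.
Adding the 3 conditions: 1105 − 2Q − 2Q = 0, i.e. Q = 1105/4.
Back-substituting: q_F = (353 − 1105/4) = 307/4, q_I = (432 − 1105/4) = 623/4, q_T = (320 − 1105/4) = 175/4.
Total output Q = 1105/4, so price P = 437 - 1105/4 = 643/4.

160.75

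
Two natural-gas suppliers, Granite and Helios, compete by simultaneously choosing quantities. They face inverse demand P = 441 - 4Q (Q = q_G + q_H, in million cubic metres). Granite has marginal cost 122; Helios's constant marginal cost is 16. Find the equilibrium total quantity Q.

62

Granite's profit: π_G = (441 - 4Q)q_G - (122q_G). Setting ∂π_G/∂q_G = 0: 319 - 8q_G - 4(q_H) = 0.
Helios's profit: π_H = (441 - 4Q)q_H - (16q_H). Setting ∂π_H/∂q_H = 0: 425 - 8q_H - 4(q_G) = 0.
Rearranging gives the reaction functions q_G = (319 - 4q_H)/8 and q_H = (425 - 4q_G)/8.
Solving the pair: q_G = 71/4, q_H = 177/4.
Total output Q = 71/4 + 177/4 = 62.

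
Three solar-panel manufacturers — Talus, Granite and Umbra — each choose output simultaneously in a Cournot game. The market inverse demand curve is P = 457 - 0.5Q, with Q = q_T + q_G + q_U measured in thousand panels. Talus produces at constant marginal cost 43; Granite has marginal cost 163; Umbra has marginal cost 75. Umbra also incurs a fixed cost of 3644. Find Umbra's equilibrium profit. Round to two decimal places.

20336.50

Talus's profit: π_T = (457 - 0.5Q)q_T - (43q_T). Setting ∂π_T/∂q_T = 0: 414 - q_T - (1/2)(q_G + q_U) = 0.
Granite's profit: π_G = (457 - 0.5Q)q_G - (163q_G). Setting ∂π_G/∂q_G = 0: 294 - q_G - (1/2)(q_T + q_U) = 0.
Umbra's profit: π_U = (457 - 0.5Q)q_U - (75q_U). Setting ∂π_U/∂q_U = 0: 382 - q_U - (1/2)(q_T + q_G) = 0.
Adding the 3 conditions: 1090 − Q − Q = 0, i.e. Q = 545.
Back-substituting: q_T = (414 − 545/2)/(1/2) = 283, q_G = (294 − 545/2)/(1/2) = 43, q_U = (382 − 545/2)/(1/2) = 219.
Price P = 457 - (1/2)·545 = 369/2.
Umbra's profit: (369/2 - 75)·219 - 3644 = 20336.5000.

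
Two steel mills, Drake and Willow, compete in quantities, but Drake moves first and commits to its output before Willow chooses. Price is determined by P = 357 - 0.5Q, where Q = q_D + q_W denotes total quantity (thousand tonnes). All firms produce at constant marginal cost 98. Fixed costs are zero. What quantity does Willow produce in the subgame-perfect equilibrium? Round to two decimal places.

Solve by backward induction. Given q_D, the follower Willow maximises π_W = (357 - (1/2)q_D - (1/2)q_W)q_W - 98q_W.
Setting the follower's marginal profit to zero, 259 - (1/2)q_D - q_W = 0, i.e. q_W = (259 - (1/2)q_D).
The leader anticipates this reaction. Substituting into P = 357 - 0.5Q gives P = 455/2 - (1/4)q_D, so π_D = (455/2 - (1/4)q_D)q_D - 98q_D.
Leader FOC: 259/2 - (1/2)q_D = 0, so q_D = 259.
Then q_W = (259 - (1/2)·259) = 259/2.

129.50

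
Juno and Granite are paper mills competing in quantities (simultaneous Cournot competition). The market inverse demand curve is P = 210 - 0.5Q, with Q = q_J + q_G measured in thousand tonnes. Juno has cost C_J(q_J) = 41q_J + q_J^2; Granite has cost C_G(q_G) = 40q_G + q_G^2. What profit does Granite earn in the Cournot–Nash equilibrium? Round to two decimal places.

3547.11

Juno's profit: π_J = (210 - 0.5Q)q_J - (41q_J + q_J²). Setting ∂π_J/∂q_J = 0: 169 - 3q_J - (1/2)(q_G) = 0.
Granite's first-order condition: 170 - 3q_G - (1/2)(q_J) = 0.
So q_J = (169 - (1/2)q_G)/3 and q_G = (170 - (1/2)q_J)/3.
Substituting one into the other gives q_J = 1688/35 and q_G = 1702/35.
Price P = 210 - (1/2)·(678/7) = 1131/7.
Granite's profit: (1131/7)·(1702/35) - 40·(1702/35) - (1702/35)² = 3547.1069.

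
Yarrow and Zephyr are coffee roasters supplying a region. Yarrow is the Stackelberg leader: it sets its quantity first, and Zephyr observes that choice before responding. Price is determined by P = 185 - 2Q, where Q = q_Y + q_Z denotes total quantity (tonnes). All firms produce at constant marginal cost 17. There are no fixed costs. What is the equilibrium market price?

59

Solve by backward induction. Given q_Y, the follower Zephyr maximises π_Z = (185 - 2q_Y - 2q_Z)q_Z - 17q_Z.
Setting the follower's marginal profit to zero, 168 - 2q_Y - 4q_Z = 0, i.e. q_Z = (168 - 2q_Y)/4.
The leader anticipates this reaction. Substituting into P = 185 - 2Q gives P = 101 - q_Y, so π_Y = (101 - q_Y)q_Y - 17q_Y.
The leader's first-order condition 84 - 2q_Y = 0 yields q_Y = 42.
Then q_Z = (168 - 2·42)/4 = 21.
Total output Q = 63, so price P = 185 - 2·63 = 59.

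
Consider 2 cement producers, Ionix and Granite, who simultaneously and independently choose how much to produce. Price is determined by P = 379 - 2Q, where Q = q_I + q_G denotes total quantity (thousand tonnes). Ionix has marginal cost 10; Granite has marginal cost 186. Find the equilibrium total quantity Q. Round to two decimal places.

93.67

Ionix's profit: π_I = (379 - 2Q)q_I - (10q_I). Setting ∂π_I/∂q_I = 0: 369 - 4q_I - 2(q_G) = 0.
Granite's profit: π_G = (379 - 2Q)q_G - (186q_G). Setting ∂π_G/∂q_G = 0: 193 - 4q_G - 2(q_I) = 0.
Rearranging gives the reaction functions q_I = (369 - 2q_G)/4 and q_G = (193 - 2q_I)/4.
Substituting one into the other gives q_I = 545/6 and q_G = 17/6.
Total output Q = 545/6 + 17/6 = 281/3.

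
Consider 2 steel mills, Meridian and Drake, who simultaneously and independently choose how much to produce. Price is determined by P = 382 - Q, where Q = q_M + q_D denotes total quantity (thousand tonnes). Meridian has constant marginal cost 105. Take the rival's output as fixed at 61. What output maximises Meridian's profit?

108

With the rival's output fixed at 61, Meridian's profit is π_M = (382 - 61 - q_M)q_M - (105q_M) = (321 - q_M)q_M - (105q_M).
∂π_M/∂q_M = 216 - 2q_M = 0, so q_M = 108.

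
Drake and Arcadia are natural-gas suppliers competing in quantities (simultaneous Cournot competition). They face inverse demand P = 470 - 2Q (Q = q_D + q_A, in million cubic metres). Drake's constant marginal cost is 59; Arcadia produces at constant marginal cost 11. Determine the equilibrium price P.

Drake's profit: π_D = (470 - 2Q)q_D - (59q_D). Setting ∂π_D/∂q_D = 0: 411 - 4q_D - 2(q_A) = 0.
Arcadia's profit: π_A = (470 - 2Q)q_A - (11q_A). Setting ∂π_A/∂q_A = 0: 459 - 4q_A - 2(q_D) = 0.
Rearranging gives the reaction functions q_D = (411 - 2q_A)/4 and q_A = (459 - 2q_D)/4.
Substituting one into the other gives q_D = 121/2 and q_A = 169/2.
Total output Q = 145, so price P = 470 - 2·145 = 180.

180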